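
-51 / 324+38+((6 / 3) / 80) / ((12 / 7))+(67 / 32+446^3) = 88716575.95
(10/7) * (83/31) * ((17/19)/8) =7055/16492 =0.43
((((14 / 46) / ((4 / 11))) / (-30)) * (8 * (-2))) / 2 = 77 / 345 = 0.22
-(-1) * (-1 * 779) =-779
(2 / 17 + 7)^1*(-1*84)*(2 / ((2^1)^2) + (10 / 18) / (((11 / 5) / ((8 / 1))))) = -76846 / 51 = -1506.78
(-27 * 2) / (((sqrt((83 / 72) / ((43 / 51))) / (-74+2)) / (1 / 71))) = 7776 * sqrt(364038) / 100181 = 46.83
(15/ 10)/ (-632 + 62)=-1/ 380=-0.00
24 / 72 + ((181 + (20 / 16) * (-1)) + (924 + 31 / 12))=3320 / 3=1106.67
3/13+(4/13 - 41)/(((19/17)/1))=-8936/247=-36.18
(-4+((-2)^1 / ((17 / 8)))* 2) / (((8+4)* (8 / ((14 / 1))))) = -175 / 204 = -0.86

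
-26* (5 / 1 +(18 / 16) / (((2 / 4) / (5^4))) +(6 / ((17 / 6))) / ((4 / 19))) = -1256437 / 34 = -36954.03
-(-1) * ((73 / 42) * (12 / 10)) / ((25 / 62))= 4526 / 875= 5.17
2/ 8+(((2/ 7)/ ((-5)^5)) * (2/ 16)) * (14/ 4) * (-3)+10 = 256253/ 25000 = 10.25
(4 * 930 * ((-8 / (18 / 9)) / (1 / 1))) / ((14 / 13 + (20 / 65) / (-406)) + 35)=-412.46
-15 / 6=-5 / 2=-2.50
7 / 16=0.44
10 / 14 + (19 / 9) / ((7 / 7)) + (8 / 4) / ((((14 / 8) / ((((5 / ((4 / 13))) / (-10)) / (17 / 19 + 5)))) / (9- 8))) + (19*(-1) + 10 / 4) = -13.99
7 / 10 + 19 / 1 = 197 / 10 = 19.70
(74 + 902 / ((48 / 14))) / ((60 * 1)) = 809 / 144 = 5.62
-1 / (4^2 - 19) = 1 / 3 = 0.33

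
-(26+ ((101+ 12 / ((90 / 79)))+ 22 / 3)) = -2173 / 15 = -144.87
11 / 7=1.57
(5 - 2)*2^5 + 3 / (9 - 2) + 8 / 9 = 6131 / 63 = 97.32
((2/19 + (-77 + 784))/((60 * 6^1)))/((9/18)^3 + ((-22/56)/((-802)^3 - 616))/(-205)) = 994519253479640/63290953606239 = 15.71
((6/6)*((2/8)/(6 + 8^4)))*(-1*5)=-5/16408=-0.00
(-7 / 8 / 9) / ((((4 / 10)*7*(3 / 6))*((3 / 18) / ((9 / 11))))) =-15 / 44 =-0.34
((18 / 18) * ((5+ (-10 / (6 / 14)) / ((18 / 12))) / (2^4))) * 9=-95 / 16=-5.94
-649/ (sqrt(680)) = -649* sqrt(170)/ 340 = -24.89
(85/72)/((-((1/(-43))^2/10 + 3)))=-46225/117468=-0.39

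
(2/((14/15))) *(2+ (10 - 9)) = 45/7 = 6.43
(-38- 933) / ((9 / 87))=-28159 / 3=-9386.33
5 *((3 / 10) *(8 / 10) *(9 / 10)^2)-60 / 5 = -2757 / 250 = -11.03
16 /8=2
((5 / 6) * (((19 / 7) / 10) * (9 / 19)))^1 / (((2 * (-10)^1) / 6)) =-9 / 280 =-0.03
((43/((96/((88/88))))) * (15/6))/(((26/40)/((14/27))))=7525/8424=0.89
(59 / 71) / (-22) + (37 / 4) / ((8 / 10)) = 144013 / 12496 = 11.52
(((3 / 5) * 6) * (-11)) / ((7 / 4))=-792 / 35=-22.63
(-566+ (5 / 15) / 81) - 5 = -138752 / 243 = -571.00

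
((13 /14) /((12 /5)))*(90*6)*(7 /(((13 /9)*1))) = 2025 /2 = 1012.50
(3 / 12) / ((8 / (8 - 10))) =-1 / 16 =-0.06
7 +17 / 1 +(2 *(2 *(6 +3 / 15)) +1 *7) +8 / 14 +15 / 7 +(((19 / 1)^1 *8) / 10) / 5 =10772 / 175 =61.55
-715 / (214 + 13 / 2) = -1430 / 441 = -3.24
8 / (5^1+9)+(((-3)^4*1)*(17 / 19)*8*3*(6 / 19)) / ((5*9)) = 12.78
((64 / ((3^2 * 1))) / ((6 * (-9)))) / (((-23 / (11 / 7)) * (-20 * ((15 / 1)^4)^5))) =-88 / 65047009525453090667724609375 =-0.00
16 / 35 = 0.46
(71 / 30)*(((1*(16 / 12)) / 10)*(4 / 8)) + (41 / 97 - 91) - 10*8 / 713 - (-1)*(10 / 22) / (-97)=-30994870609 / 342346950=-90.54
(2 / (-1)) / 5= -0.40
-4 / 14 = -2 / 7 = -0.29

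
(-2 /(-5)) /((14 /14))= 2 /5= 0.40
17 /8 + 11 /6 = 95 /24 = 3.96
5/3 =1.67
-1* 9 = -9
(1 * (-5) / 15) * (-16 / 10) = 8 / 15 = 0.53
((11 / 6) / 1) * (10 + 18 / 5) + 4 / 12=379 / 15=25.27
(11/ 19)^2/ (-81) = -121/ 29241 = -0.00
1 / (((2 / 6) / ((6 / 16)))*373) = 9 / 2984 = 0.00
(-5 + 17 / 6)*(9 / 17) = -39 / 34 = -1.15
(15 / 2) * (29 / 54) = 145 / 36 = 4.03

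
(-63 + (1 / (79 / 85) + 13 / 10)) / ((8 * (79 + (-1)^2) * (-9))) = 47893 / 4550400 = 0.01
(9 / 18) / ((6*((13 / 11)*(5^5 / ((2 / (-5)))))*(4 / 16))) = -22 / 609375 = -0.00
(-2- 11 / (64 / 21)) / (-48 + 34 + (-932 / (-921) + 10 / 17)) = 5620863 / 12425216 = 0.45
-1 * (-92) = 92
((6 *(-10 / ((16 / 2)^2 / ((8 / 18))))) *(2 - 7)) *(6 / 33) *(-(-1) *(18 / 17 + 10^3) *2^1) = 425450 / 561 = 758.38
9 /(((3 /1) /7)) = 21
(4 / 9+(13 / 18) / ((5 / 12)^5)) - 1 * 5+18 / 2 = 1742408 / 28125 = 61.95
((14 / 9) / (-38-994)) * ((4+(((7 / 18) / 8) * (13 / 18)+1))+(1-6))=-637 / 12037248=-0.00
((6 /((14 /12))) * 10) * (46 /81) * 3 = 87.62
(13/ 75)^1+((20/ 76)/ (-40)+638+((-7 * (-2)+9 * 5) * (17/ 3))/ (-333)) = 637.16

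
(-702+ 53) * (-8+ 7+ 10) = -5841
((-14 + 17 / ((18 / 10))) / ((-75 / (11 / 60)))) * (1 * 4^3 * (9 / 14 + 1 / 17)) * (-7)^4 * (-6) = -413339696 / 57375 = -7204.18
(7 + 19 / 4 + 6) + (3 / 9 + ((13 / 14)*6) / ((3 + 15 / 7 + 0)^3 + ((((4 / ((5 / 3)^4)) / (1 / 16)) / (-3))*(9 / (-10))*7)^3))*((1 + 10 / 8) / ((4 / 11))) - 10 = 330150042445290259 / 33624071926152192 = 9.82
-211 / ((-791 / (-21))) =-633 / 113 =-5.60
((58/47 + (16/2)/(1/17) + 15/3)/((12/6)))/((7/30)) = 14325/47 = 304.79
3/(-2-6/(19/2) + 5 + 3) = 19/34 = 0.56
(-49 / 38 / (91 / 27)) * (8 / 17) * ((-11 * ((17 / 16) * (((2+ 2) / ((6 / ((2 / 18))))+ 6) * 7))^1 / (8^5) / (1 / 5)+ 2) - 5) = 76196239 / 137592832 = 0.55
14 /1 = 14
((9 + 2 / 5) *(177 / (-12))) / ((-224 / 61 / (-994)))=-12009863 / 320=-37530.82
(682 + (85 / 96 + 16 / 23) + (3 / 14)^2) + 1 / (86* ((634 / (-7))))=1008189068365 / 1474765152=683.63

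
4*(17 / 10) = 34 / 5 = 6.80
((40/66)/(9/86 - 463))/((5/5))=-1720/1313697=-0.00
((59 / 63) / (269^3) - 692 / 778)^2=180030848984285555226961 / 227558981642512006145169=0.79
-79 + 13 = -66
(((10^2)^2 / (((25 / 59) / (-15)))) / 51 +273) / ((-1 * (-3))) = -113359 / 51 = -2222.73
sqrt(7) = 2.65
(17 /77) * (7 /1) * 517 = 799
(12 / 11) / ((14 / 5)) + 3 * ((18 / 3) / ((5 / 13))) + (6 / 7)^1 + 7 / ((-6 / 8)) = 38.71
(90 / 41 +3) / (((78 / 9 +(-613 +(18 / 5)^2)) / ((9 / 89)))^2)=97048125 / 638866139847449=0.00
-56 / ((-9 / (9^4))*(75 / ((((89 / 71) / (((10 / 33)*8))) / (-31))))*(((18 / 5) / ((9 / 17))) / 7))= -34970859 / 3741700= -9.35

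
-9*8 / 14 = -36 / 7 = -5.14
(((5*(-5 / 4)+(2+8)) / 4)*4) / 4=15 / 16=0.94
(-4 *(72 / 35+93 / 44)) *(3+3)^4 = -8324208 / 385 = -21621.32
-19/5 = -3.80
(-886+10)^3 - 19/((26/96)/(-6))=-8738872416/13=-672220955.08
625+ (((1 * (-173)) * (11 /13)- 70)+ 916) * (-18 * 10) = -1628975 /13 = -125305.77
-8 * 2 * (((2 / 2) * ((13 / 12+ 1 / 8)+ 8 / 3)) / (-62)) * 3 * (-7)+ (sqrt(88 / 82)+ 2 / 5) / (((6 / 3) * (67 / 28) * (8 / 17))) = -13951 / 670+ 119 * sqrt(451) / 5494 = -20.36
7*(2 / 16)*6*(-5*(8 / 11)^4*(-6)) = 645120 / 14641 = 44.06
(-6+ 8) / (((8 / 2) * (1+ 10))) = 1 / 22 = 0.05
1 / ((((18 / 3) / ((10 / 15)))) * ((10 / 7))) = 7 / 90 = 0.08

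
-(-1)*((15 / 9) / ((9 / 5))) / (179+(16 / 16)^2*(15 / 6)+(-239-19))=-50 / 4131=-0.01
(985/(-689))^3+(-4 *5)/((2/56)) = -184122022265/327082769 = -562.92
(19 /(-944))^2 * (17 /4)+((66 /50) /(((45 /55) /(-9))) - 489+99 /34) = -500.61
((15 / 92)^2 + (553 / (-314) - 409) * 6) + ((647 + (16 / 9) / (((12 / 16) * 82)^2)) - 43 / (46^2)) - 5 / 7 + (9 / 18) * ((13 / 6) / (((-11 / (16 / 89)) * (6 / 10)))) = -2254629844008233387 / 1239963128634384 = -1818.30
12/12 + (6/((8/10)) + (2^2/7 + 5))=197/14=14.07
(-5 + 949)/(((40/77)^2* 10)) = 349811/1000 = 349.81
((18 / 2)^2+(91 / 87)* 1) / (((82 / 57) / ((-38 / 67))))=-2576818 / 79663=-32.35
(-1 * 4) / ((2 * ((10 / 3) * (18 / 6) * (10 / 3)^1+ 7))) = -6 / 121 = -0.05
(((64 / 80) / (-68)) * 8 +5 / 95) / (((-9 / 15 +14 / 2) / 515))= -3.34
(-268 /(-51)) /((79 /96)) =8576 /1343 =6.39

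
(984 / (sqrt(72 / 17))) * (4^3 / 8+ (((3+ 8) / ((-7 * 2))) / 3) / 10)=137309 * sqrt(34) / 210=3812.58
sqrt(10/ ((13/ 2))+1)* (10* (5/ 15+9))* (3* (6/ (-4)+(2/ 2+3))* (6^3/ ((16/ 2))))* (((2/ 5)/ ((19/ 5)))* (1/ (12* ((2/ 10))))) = 15750* sqrt(429)/ 247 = 1320.72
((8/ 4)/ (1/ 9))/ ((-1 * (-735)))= 6/ 245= 0.02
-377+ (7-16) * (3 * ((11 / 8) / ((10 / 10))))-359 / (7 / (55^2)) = -8710991 / 56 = -155553.41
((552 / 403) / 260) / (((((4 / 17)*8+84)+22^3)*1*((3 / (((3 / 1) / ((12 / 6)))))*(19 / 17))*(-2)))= -19941 / 181638435160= -0.00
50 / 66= 0.76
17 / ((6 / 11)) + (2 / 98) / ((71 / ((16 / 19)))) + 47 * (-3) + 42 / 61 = -2640530791 / 24192966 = -109.14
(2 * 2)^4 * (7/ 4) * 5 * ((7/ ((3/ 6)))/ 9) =31360/ 9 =3484.44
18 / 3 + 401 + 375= 782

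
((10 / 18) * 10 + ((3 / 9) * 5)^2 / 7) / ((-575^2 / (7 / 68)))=-1 / 539580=-0.00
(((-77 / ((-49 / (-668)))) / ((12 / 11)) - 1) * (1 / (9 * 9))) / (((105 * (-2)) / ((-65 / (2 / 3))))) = -65741 / 11907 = -5.52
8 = 8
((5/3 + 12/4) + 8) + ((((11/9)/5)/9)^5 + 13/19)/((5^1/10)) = 2905653673619938/207027823809375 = 14.04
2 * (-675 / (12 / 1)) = -225 / 2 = -112.50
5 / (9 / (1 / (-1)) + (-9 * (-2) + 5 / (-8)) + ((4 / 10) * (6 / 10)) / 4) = 1000 / 1687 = 0.59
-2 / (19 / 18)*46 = -1656 / 19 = -87.16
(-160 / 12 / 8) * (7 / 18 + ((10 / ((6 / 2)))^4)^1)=-100315 / 486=-206.41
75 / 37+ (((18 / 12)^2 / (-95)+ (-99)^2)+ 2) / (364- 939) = -121442347 / 8084500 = -15.02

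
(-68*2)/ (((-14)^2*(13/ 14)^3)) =-1904/ 2197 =-0.87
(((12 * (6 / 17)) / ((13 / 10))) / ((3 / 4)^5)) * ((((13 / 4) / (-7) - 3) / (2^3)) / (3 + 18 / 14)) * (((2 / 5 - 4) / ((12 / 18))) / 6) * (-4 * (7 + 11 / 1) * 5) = -99328 / 221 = -449.45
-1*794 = -794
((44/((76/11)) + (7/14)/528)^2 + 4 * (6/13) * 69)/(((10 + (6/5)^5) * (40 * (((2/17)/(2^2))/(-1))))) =-9338912273823125/816944253345792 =-11.43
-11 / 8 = -1.38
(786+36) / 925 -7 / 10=349 / 1850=0.19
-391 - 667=-1058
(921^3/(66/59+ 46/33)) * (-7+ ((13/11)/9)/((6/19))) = -20029781363421/9784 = -2047197604.60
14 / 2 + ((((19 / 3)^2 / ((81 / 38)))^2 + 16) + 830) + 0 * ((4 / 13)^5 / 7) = 641502697 / 531441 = 1207.10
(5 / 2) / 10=1 / 4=0.25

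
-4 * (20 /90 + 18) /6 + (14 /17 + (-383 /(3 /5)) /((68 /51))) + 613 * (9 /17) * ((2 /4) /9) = -866675 /1836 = -472.05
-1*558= -558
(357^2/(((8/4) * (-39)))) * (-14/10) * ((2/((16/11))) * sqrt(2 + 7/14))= 3271191 * sqrt(10)/2080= 4973.28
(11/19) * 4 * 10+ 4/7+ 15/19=3261/133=24.52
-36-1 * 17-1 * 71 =-124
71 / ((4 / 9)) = 639 / 4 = 159.75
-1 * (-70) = 70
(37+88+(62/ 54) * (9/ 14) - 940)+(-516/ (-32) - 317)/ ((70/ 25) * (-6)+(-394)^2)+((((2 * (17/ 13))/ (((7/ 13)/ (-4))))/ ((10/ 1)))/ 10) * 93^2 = -8131539740839/ 3259603200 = -2494.64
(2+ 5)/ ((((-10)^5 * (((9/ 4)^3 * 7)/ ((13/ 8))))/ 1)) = -13/ 9112500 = -0.00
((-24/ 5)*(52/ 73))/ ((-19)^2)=-1248/ 131765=-0.01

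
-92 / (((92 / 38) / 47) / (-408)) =728688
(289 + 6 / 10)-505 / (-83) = 122709 / 415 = 295.68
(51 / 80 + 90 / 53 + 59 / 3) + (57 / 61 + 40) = 48833849 / 775920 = 62.94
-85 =-85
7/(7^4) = 1/343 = 0.00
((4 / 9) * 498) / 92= 166 / 69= 2.41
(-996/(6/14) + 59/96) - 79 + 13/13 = -230533/96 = -2401.39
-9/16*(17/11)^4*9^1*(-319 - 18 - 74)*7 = 19463483277/234256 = 83086.38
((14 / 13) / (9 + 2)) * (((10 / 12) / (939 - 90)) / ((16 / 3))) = 0.00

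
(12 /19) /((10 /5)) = 6 /19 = 0.32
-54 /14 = -27 /7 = -3.86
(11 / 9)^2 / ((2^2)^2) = 121 / 1296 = 0.09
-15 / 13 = -1.15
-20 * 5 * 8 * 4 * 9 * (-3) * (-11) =-950400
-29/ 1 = -29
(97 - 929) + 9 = -823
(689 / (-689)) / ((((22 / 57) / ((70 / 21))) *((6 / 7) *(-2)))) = 665 / 132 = 5.04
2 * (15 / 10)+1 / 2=7 / 2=3.50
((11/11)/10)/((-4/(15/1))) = -3/8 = -0.38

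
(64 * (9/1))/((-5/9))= -5184/5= -1036.80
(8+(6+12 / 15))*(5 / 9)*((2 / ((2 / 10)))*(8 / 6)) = 2960 / 27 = 109.63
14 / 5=2.80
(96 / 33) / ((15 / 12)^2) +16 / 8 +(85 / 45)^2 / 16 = 4.08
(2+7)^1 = 9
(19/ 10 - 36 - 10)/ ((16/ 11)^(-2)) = -56448/ 605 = -93.30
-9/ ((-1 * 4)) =9/ 4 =2.25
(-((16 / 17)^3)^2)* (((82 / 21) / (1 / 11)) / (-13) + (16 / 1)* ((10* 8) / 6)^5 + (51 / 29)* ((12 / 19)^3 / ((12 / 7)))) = -497553553319624915812352 / 106169554484469567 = -4686405.21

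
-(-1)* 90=90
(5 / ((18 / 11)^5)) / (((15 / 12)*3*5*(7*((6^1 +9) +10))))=161051 / 1240029000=0.00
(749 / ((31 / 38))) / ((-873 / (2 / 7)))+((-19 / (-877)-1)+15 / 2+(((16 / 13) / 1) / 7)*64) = 75480967787 / 4319633682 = 17.47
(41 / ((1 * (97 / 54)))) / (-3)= -738 / 97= -7.61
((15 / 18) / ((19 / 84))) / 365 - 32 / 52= -10914 / 18031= -0.61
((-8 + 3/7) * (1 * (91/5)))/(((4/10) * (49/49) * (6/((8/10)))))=-689/15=-45.93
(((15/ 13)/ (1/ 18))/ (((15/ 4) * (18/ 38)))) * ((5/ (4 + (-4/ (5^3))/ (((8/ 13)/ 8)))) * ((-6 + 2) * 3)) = -35625/ 182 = -195.74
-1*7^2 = -49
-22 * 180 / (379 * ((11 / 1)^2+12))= -3960 / 50407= -0.08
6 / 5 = 1.20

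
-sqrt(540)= -6*sqrt(15)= -23.24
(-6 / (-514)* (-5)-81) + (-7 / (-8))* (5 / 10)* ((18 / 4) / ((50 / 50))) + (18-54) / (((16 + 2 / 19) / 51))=-1587969 / 8224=-193.09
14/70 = 1/5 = 0.20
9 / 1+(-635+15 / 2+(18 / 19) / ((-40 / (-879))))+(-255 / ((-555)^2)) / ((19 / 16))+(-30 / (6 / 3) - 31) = -1004569181 / 1560660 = -643.68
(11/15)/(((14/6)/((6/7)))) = 66/245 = 0.27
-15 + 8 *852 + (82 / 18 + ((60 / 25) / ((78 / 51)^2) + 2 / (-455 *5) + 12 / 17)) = 30802801657 / 4524975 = 6807.29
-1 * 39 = -39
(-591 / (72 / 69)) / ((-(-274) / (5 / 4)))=-2.58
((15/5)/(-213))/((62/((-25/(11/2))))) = 0.00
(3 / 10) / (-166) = -3 / 1660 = -0.00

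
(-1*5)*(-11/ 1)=55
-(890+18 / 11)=-9808 / 11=-891.64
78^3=474552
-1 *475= -475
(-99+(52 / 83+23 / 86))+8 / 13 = -9046549 / 92794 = -97.49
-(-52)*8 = 416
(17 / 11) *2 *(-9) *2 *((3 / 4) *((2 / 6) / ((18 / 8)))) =-68 / 11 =-6.18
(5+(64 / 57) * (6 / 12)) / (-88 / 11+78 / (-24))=-1268 / 2565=-0.49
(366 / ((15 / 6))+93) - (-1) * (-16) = 1117 / 5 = 223.40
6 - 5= 1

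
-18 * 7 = -126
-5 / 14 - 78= -1097 / 14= -78.36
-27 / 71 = -0.38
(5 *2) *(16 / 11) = 160 / 11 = 14.55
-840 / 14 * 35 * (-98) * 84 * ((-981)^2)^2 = 16010344836465991200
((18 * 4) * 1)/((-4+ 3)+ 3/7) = -126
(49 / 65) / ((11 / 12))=588 / 715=0.82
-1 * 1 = -1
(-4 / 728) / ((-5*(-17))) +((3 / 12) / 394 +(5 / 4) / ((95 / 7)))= 21465123 / 231616840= 0.09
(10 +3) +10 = 23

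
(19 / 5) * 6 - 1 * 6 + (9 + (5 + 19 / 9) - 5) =27.91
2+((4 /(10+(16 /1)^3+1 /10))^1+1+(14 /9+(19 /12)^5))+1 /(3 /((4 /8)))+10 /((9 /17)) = 114307547173 /3405763584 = 33.56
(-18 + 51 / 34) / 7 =-33 / 14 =-2.36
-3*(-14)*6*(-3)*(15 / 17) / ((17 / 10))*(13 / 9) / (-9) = 18200 / 289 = 62.98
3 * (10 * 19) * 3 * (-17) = -29070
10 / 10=1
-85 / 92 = -0.92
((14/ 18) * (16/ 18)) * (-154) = -106.47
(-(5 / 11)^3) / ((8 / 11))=-125 / 968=-0.13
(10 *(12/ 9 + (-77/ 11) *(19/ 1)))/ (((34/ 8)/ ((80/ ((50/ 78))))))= -657280/ 17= -38663.53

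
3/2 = 1.50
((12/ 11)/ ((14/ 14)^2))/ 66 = 2/ 121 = 0.02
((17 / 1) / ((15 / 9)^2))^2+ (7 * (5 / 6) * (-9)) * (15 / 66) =701871 / 27500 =25.52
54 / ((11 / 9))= 486 / 11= 44.18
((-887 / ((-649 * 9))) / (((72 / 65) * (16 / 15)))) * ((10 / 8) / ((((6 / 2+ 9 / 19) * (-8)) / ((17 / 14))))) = -465564125 / 66319368192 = -0.01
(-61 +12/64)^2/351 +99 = 9842473/89856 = 109.54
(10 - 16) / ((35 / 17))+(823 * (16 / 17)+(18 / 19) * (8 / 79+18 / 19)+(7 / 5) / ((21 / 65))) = 39554321407 / 50906415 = 777.00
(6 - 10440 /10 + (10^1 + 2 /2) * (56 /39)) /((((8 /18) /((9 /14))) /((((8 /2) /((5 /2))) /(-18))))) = 59799 /455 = 131.43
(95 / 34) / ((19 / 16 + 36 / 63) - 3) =-5320 / 2363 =-2.25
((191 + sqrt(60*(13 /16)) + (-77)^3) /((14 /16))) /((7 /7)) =-3650736 /7 + 4*sqrt(195) /7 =-521525.73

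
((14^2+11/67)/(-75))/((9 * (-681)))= 4381/10266075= 0.00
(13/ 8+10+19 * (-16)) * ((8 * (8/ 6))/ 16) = -2339/ 12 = -194.92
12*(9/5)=108/5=21.60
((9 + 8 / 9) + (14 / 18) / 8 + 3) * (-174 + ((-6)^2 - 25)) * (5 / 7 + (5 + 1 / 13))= -80317435 / 6552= -12258.46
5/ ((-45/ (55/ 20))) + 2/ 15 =-31/ 180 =-0.17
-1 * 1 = -1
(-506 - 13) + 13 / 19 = -9848 / 19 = -518.32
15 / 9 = 5 / 3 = 1.67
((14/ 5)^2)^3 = 481.89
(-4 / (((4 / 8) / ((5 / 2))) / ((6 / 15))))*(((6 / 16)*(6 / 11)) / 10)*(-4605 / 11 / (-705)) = -2763 / 28435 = -0.10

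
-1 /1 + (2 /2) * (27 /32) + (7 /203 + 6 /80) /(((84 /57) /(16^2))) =612653 /32480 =18.86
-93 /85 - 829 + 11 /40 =-564277 /680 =-829.82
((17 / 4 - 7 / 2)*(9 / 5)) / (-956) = -27 / 19120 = -0.00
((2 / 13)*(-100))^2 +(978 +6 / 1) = 206296 / 169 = 1220.69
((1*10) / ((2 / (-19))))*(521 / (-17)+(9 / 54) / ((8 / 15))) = 783845 / 272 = 2881.78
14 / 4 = 7 / 2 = 3.50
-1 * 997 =-997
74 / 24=37 / 12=3.08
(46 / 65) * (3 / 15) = 46 / 325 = 0.14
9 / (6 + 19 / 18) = 162 / 127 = 1.28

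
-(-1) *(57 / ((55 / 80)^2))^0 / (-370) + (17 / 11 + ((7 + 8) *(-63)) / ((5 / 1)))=-762951 / 4070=-187.46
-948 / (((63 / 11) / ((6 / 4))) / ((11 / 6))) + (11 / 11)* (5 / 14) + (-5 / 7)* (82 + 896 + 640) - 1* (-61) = -65081 / 42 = -1549.55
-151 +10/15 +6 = -433/3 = -144.33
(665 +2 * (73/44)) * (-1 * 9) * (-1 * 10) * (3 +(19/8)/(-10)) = 29244267/176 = 166160.61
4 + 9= 13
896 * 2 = 1792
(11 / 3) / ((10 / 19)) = 209 / 30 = 6.97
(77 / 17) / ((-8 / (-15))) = 1155 / 136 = 8.49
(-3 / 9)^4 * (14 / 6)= 7 / 243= 0.03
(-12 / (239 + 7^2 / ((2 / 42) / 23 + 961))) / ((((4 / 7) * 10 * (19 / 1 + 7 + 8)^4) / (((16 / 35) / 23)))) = -696246 / 5328752238058225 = -0.00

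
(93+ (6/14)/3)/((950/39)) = 12714/3325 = 3.82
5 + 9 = 14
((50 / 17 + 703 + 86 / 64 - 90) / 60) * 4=335803 / 8160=41.15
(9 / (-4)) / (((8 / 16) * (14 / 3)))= -27 / 28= -0.96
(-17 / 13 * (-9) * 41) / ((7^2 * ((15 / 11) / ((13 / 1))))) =23001 / 245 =93.88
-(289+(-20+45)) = -314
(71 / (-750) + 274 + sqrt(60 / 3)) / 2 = 139.19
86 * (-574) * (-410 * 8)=161913920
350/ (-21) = -50/ 3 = -16.67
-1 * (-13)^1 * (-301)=-3913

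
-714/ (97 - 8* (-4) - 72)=-238/ 19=-12.53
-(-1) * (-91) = -91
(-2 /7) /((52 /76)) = -38 /91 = -0.42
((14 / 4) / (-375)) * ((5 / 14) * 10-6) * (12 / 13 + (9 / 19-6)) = -6443 / 61750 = -0.10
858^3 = 631628712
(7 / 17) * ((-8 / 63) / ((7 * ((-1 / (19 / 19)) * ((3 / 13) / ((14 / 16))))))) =13 / 459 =0.03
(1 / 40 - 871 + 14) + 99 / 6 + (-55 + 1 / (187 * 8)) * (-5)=-2114889 / 3740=-565.48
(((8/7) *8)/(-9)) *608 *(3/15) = -38912/315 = -123.53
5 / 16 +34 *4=2181 / 16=136.31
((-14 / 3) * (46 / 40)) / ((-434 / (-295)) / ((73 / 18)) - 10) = 693427 / 1245228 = 0.56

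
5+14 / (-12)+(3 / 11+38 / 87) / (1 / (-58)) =-37.32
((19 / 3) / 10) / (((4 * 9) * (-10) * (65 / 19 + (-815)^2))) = -361 / 136299672000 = -0.00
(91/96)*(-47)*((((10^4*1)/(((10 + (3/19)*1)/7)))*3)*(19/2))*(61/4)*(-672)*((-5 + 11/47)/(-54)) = 7914121738.63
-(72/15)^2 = -576/25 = -23.04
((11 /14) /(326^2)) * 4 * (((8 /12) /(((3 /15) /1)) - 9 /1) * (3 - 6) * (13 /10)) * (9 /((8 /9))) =196911 /29757280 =0.01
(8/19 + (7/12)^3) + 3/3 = 53173/32832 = 1.62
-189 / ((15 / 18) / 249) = -282366 / 5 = -56473.20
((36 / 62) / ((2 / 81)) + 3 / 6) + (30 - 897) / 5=-46309 / 310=-149.38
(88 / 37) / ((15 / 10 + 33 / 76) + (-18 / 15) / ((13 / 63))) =-39520 / 64491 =-0.61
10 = 10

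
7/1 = 7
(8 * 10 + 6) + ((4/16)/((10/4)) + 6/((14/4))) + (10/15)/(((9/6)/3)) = 18721/210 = 89.15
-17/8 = -2.12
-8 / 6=-4 / 3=-1.33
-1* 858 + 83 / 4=-837.25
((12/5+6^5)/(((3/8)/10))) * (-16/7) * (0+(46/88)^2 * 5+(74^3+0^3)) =-23246787268288/121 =-192122208828.83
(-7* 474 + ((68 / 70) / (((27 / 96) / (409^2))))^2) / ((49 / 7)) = 33124628665757434 / 694575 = 47690499464.79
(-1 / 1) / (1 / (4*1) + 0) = -4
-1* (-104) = 104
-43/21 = -2.05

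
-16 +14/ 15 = -226/ 15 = -15.07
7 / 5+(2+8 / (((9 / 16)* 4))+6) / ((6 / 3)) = 323 / 45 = 7.18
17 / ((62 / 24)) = 204 / 31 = 6.58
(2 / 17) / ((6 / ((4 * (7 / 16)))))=7 / 204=0.03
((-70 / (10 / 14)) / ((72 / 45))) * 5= -1225 / 4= -306.25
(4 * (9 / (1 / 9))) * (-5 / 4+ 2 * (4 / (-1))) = -2997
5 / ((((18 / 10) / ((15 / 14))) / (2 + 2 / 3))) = 7.94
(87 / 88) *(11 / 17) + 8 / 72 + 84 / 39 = 46219 / 15912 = 2.90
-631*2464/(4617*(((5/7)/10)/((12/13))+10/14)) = -12438272/29241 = -425.37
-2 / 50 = -1 / 25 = -0.04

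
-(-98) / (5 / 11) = 1078 / 5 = 215.60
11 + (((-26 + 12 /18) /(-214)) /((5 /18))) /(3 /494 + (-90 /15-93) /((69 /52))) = 1661913813 /151161575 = 10.99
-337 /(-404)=337 /404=0.83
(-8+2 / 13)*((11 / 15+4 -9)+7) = -1394 / 65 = -21.45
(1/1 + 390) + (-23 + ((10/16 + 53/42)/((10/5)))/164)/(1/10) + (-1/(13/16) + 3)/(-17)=980044301/6088992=160.95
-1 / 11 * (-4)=4 / 11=0.36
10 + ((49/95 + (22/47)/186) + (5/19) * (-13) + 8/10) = 655859/83049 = 7.90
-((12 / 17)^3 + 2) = -11554 / 4913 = -2.35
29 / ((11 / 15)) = 435 / 11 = 39.55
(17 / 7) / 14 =17 / 98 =0.17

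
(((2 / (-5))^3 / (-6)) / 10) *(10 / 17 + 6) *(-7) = -1568 / 31875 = -0.05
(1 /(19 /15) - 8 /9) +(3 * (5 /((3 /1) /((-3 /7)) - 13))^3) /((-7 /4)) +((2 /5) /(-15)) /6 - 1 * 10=-1608301 /159600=-10.08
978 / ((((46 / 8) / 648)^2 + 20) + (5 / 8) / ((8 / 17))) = 6570657792 / 143292769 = 45.85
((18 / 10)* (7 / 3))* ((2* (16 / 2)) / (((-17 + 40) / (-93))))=-31248 / 115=-271.72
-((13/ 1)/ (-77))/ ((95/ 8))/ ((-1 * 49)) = -104/ 358435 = -0.00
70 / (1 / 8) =560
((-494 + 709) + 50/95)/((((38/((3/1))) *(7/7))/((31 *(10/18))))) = 211575/722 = 293.04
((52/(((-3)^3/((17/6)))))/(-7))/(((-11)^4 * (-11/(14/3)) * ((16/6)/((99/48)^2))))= -221/6133248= -0.00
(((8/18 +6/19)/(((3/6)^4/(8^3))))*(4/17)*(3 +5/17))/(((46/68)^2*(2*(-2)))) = -238551040/90459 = -2637.12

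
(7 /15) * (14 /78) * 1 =49 /585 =0.08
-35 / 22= -1.59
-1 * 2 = -2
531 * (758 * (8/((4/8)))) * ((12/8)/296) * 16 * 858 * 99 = 1641071285568/37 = 44353277988.32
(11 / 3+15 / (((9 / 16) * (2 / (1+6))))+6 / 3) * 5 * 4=1980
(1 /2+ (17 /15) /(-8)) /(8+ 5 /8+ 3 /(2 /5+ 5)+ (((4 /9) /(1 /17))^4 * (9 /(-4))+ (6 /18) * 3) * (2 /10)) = -10449 /42489215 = -0.00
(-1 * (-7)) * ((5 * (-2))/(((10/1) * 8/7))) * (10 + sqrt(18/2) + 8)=-1029/8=-128.62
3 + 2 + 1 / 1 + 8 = 14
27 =27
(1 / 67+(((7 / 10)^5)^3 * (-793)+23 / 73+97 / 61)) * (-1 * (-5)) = -550355701174032166449 / 59670200000000000000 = -9.22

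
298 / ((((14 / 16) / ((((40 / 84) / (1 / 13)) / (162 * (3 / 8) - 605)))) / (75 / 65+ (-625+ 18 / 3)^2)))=-474998458880 / 320019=-1484282.05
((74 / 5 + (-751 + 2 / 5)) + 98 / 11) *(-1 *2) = 79958 / 55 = 1453.78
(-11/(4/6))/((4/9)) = -297/8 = -37.12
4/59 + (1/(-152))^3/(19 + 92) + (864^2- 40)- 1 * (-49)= 17168743590323653/22998830592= 746505.07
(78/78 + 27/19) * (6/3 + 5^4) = 1518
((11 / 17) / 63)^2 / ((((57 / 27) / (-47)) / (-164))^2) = 1406.27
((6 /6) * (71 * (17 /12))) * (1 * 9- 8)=1207 /12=100.58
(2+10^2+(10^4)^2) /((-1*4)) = -50000051 /2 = -25000025.50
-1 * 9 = -9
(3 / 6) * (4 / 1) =2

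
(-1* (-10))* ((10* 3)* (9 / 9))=300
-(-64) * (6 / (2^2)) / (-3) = -32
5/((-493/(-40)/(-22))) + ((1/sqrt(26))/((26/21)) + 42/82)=-170047/20213 + 21 * sqrt(26)/676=-8.25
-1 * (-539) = 539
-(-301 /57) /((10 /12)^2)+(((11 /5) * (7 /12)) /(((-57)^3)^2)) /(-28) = 312956886223241 /41155736698800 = 7.60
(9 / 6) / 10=3 / 20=0.15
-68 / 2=-34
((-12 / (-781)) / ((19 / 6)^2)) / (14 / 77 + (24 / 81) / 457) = 2665224 / 317388673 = 0.01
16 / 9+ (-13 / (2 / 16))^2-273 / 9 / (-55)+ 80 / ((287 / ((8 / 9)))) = 170771239 / 15785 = 10818.58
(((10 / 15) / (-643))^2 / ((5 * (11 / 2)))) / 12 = 2 / 613971765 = 0.00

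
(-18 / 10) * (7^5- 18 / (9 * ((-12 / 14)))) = -151284 / 5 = -30256.80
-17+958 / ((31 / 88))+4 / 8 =167585 / 62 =2702.98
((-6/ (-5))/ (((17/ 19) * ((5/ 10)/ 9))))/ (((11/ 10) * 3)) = 1368/ 187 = 7.32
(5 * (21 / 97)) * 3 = 315 / 97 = 3.25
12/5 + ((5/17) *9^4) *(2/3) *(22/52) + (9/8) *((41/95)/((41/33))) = 91885341/167960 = 547.07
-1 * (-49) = 49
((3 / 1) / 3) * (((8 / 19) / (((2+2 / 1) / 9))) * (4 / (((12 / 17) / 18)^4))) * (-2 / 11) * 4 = -243547236 / 209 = -1165297.78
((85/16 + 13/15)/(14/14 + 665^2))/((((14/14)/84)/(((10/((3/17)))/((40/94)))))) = 0.16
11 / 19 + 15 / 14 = 1.65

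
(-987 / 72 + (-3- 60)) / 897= -0.09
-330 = -330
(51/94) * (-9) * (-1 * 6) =1377/47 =29.30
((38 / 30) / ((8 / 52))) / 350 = 247 / 10500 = 0.02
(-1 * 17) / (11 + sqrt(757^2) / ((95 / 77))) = -1615 / 59334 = -0.03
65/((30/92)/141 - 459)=-140530/992353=-0.14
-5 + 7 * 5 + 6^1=36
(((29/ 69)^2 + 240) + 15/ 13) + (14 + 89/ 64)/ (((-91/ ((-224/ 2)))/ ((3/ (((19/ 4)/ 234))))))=3575885362/ 1175967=3040.80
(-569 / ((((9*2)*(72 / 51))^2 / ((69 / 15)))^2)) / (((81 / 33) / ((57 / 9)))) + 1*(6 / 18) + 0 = 0.26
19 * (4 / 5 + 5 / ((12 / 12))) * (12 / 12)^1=551 / 5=110.20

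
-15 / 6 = -5 / 2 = -2.50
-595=-595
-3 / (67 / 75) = -225 / 67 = -3.36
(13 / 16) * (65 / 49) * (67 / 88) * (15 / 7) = 849225 / 482944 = 1.76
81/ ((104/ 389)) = 31509/ 104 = 302.97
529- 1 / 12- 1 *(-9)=6455 / 12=537.92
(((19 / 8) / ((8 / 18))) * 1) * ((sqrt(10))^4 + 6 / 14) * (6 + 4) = 601065 / 112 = 5366.65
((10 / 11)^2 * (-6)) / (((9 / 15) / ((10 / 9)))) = -10000 / 1089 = -9.18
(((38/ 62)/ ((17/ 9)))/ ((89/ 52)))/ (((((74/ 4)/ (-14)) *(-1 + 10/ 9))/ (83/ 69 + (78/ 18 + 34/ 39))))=-330257088/ 39914453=-8.27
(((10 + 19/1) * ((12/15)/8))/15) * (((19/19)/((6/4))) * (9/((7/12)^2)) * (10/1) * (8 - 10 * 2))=-100224/245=-409.08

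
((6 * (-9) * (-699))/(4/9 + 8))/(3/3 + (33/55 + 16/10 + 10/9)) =7643565/7372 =1036.84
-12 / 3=-4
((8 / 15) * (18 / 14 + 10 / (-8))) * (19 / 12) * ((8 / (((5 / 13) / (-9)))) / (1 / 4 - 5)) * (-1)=-208 / 175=-1.19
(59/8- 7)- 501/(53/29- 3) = 58167/136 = 427.70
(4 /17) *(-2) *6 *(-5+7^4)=-115008 /17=-6765.18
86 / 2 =43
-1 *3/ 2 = -3/ 2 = -1.50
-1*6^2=-36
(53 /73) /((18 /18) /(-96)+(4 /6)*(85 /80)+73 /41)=208608 /712115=0.29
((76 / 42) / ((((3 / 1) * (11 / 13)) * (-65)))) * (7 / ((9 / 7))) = -266 / 4455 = -0.06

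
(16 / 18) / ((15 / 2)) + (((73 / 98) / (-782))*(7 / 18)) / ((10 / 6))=349679 / 2955960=0.12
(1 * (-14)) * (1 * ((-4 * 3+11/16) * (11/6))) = 13937/48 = 290.35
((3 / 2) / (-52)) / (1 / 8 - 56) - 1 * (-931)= 1803348 / 1937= 931.00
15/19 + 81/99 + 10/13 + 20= 22.38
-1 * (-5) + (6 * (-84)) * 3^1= -1507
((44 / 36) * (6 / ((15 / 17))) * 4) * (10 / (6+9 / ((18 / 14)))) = 2992 / 117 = 25.57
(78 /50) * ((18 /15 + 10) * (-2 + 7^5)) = 7340424 /25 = 293616.96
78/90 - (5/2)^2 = -323/60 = -5.38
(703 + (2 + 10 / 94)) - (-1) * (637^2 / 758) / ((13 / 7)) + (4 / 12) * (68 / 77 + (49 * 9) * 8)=17855343731 / 8229606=2169.65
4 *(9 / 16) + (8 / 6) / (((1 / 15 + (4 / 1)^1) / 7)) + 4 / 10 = 6033 / 1220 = 4.95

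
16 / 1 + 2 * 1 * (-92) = -168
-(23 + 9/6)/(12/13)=-637/24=-26.54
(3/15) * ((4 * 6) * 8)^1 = 192/5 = 38.40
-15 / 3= -5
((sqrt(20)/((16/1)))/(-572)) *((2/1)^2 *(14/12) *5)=-35 *sqrt(5)/6864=-0.01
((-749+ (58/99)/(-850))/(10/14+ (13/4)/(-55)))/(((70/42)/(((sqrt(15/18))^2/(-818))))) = 220599428/315700965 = 0.70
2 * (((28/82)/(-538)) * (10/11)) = -140/121319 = -0.00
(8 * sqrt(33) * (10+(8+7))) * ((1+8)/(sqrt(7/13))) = 1800 * sqrt(3003)/7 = 14091.33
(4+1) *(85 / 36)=425 / 36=11.81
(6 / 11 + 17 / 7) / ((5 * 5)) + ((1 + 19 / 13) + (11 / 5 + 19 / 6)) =1193267 / 150150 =7.95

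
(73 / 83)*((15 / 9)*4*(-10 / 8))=-1825 / 249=-7.33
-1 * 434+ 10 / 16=-3467 / 8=-433.38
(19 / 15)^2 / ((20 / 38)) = 6859 / 2250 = 3.05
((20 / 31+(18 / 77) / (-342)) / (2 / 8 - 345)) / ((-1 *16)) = 29229 / 250167148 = 0.00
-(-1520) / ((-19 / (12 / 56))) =-120 / 7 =-17.14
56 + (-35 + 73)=94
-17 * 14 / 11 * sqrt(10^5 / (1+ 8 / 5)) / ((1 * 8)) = -14875 * sqrt(26) / 143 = -530.41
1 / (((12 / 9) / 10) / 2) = 15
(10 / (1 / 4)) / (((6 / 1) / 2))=13.33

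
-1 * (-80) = 80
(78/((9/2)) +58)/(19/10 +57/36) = 21.63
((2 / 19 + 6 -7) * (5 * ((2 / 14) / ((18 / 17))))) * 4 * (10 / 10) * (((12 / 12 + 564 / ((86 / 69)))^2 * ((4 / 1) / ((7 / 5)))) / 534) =-10990352128900 / 4136569857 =-2656.88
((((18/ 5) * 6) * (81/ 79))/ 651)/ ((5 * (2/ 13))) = 18954/ 428575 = 0.04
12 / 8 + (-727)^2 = 1057061 / 2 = 528530.50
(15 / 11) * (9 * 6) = 73.64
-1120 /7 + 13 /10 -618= -776.70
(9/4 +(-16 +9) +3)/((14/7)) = -7/8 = -0.88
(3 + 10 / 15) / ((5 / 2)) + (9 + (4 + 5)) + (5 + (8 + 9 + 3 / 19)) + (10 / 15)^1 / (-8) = 47357 / 1140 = 41.54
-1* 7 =-7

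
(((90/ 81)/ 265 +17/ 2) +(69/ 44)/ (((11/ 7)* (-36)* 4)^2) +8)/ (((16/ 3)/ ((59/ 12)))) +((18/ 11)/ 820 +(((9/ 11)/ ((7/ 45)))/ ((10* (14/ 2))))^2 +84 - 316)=-13318579258615925683/ 61438929633607680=-216.78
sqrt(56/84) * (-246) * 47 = -3854 * sqrt(6) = -9440.33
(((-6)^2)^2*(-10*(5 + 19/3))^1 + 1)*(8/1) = -1175032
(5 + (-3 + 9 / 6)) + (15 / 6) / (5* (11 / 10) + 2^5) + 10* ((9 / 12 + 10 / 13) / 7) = 5.74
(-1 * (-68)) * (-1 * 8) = -544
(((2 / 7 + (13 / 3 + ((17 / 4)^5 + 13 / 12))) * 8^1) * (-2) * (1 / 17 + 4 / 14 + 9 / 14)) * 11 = -77393920285 / 319872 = -241952.78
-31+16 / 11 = -325 / 11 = -29.55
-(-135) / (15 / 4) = 36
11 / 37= 0.30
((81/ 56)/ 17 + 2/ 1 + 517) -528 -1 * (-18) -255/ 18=-14513/ 2856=-5.08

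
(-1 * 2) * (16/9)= -32/9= -3.56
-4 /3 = -1.33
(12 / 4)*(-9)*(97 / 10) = -2619 / 10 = -261.90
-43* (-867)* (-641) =-23897121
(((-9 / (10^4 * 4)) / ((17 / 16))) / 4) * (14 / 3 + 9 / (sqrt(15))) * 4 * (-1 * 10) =27 * sqrt(15) / 21250 + 21 / 2125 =0.01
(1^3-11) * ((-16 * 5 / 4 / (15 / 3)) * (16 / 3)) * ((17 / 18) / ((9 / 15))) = 27200 / 81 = 335.80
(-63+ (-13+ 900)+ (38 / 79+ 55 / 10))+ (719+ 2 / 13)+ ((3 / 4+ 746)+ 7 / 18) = 84897833 / 36972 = 2296.27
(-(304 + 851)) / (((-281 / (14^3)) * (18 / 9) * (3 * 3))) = 528220 / 843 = 626.60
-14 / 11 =-1.27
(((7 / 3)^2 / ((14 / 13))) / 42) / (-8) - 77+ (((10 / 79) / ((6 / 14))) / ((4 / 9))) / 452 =-594000167 / 7712928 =-77.01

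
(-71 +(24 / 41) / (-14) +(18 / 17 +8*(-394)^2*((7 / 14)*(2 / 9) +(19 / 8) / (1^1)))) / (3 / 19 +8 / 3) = 2575846918607 / 2356557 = 1093055.22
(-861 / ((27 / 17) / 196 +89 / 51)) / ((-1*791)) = 1229508 / 1980325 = 0.62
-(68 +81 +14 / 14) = -150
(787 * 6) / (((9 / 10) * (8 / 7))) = 27545 / 6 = 4590.83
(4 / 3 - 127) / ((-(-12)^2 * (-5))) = -377 / 2160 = -0.17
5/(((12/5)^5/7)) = 109375/248832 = 0.44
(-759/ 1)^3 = -437245479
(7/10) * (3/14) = 3/20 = 0.15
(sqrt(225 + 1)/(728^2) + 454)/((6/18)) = 3 * sqrt(226)/529984 + 1362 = 1362.00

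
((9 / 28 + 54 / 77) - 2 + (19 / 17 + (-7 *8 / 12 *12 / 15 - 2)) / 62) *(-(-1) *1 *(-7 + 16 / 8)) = 365809 / 69564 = 5.26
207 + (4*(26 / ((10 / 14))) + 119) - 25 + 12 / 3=2253 / 5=450.60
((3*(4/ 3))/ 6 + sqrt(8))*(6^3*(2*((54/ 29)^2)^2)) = 2448880128/ 707281 + 7346640384*sqrt(2)/ 707281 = 18152.05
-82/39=-2.10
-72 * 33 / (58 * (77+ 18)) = -1188 / 2755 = -0.43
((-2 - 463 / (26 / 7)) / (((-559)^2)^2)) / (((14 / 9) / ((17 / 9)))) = -55981 / 35542552631404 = -0.00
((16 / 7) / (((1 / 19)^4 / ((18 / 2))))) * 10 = 187662240 / 7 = 26808891.43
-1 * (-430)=430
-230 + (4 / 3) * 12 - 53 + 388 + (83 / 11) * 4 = 1663 / 11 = 151.18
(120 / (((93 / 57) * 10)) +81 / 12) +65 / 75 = 27847 / 1860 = 14.97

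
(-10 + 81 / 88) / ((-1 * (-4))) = -2.27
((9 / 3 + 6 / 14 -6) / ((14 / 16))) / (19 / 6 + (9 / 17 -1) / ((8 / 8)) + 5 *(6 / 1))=-14688 / 163415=-0.09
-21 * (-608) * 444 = 5668992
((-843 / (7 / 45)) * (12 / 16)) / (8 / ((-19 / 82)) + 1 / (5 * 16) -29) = 43245900 / 675787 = 63.99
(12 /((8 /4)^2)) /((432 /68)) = 17 /36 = 0.47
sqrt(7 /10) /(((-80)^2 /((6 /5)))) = 3 * sqrt(70) /160000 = 0.00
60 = 60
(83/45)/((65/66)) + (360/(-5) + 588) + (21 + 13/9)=1580428/2925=540.32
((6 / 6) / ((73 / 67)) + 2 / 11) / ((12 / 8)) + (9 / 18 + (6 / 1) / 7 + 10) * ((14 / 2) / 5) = 400691 / 24090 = 16.63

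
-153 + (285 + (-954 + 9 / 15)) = -4107 / 5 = -821.40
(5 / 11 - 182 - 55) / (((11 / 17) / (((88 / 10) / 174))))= -18.49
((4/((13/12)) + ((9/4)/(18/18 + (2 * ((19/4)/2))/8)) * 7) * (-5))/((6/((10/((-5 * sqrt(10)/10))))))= 5000 * sqrt(10)/221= 71.54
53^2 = 2809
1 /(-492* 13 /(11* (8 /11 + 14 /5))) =-0.01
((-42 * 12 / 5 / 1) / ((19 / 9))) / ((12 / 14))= -5292 / 95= -55.71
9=9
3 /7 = 0.43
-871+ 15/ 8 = -6953/ 8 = -869.12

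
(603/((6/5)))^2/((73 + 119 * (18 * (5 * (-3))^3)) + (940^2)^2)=1010025/3122966923292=0.00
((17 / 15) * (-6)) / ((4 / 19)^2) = -153.42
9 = 9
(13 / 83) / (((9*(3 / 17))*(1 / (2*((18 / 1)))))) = 884 / 249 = 3.55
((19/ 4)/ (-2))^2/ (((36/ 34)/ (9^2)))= 55233/ 128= 431.51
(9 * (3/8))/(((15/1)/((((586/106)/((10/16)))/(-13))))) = -2637/17225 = -0.15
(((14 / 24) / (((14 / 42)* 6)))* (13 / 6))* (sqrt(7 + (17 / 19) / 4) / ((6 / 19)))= 5.38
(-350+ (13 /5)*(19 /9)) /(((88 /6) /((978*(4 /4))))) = -2526989 /110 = -22972.63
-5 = -5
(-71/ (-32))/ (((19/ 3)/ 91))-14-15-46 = -26217/ 608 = -43.12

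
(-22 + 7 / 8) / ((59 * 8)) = -169 / 3776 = -0.04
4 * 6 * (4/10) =48/5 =9.60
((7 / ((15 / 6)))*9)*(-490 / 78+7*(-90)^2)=18572862 / 13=1428681.69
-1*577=-577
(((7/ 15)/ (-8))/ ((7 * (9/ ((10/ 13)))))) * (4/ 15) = -1/ 5265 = -0.00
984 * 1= 984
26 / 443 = 0.06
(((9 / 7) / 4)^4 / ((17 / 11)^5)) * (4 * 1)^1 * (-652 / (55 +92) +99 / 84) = -674498498355 / 42763457585408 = -0.02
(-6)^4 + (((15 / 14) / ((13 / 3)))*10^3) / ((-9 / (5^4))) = -15874.33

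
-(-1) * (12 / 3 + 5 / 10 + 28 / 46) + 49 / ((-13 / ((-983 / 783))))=4607747 / 468234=9.84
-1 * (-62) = 62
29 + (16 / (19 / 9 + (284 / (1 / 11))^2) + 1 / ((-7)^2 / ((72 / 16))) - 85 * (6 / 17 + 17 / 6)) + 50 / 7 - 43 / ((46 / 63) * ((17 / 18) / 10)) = -858.15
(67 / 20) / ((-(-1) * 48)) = 67 / 960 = 0.07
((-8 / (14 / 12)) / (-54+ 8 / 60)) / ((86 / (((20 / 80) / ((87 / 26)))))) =195 / 1763258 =0.00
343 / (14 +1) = 343 / 15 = 22.87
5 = 5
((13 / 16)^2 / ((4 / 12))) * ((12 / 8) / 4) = 1521 / 2048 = 0.74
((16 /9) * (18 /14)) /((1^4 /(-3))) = -48 /7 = -6.86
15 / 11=1.36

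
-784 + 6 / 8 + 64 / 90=-140857 / 180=-782.54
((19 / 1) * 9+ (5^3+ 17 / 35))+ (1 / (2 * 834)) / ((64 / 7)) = 296.49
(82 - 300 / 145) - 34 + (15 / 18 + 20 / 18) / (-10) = 47749 / 1044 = 45.74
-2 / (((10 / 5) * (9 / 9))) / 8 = -1 / 8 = -0.12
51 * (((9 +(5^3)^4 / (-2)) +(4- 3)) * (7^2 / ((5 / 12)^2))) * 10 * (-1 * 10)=175710923105760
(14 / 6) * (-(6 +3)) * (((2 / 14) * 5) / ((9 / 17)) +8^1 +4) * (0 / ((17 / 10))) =0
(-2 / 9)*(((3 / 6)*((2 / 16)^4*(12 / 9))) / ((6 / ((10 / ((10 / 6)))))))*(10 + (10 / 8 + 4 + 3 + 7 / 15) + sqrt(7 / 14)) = -1123 / 1658880 - sqrt(2) / 55296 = -0.00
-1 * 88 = -88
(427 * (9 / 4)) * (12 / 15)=3843 / 5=768.60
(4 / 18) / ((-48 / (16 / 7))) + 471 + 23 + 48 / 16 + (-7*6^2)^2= 12096187 / 189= 64000.99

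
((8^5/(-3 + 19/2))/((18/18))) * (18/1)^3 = 382205952/13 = 29400457.85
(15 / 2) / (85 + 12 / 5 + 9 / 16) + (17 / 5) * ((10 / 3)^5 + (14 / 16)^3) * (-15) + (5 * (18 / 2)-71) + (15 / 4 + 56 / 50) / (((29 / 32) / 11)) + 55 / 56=-31084379935667587 / 1481080204800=-20987.64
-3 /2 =-1.50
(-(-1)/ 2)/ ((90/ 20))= 1/ 9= 0.11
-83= -83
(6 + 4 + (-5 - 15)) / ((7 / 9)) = -90 / 7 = -12.86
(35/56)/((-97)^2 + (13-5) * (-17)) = 0.00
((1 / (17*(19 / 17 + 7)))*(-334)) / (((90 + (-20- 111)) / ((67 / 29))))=11189 / 82041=0.14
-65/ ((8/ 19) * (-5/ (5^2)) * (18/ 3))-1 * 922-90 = -883.35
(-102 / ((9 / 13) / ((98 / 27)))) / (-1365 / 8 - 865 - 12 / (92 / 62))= 7970144 / 15555483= 0.51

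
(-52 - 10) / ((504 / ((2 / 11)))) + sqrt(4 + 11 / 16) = -31 / 1386 + 5*sqrt(3) / 4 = 2.14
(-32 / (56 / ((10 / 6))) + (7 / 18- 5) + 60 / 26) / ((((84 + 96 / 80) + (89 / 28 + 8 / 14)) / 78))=-106660 / 37359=-2.86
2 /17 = 0.12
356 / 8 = 89 / 2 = 44.50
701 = 701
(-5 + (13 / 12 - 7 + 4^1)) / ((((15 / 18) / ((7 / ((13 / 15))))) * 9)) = -581 / 78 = -7.45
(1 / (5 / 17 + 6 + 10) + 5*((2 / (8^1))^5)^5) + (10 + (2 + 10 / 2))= 5321002959738242409 / 311874274195406848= 17.06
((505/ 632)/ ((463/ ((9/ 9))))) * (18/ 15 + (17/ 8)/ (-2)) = 1111/ 4681856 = 0.00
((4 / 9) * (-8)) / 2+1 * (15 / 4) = 71 / 36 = 1.97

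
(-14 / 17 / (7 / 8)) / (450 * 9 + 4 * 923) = -8 / 65807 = -0.00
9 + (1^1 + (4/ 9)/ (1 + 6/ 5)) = 1010/ 99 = 10.20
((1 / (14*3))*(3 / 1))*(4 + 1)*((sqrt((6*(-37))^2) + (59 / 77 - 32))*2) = 73445 / 539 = 136.26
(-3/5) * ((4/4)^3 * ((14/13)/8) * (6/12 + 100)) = -4221/520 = -8.12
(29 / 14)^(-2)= 196 / 841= 0.23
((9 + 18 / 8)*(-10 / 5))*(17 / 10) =-153 / 4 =-38.25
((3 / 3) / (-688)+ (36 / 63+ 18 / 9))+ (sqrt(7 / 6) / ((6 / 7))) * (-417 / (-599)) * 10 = 12377 / 4816+ 4865 * sqrt(42) / 3594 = 11.34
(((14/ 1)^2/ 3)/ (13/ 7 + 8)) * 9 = 1372/ 23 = 59.65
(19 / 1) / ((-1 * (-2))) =19 / 2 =9.50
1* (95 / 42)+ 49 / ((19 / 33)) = 87.37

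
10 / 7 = 1.43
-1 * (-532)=532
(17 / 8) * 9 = 153 / 8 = 19.12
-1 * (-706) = 706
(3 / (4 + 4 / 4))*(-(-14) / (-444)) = -7 / 370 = -0.02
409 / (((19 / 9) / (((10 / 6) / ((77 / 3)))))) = 18405 / 1463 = 12.58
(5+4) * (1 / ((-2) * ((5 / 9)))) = -81 / 10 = -8.10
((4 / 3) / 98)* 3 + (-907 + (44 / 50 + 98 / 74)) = -41008014 / 45325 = -904.75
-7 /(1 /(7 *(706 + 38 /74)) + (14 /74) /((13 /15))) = -616117229 /19231432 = -32.04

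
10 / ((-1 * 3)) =-10 / 3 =-3.33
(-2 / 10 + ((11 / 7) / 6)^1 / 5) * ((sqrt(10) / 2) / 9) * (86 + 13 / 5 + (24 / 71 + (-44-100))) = 605957 * sqrt(10) / 1341900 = 1.43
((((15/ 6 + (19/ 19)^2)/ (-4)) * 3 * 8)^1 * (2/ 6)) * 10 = -70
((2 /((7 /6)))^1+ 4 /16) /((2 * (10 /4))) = 11 /28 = 0.39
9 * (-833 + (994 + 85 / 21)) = 10398 / 7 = 1485.43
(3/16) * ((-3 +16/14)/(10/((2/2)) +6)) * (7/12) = -13/1024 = -0.01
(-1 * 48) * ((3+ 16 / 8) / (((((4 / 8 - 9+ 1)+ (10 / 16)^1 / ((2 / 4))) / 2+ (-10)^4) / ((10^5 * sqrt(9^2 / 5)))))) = -9662.83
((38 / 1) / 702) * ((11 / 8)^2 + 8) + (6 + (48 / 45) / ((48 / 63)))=297101 / 37440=7.94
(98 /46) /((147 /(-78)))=-26 /23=-1.13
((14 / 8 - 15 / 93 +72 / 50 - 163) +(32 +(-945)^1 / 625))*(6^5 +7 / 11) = -171684031113 / 170500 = -1006944.46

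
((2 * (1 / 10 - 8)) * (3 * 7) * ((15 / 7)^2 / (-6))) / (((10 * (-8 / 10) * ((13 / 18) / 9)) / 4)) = -287955 / 182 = -1582.17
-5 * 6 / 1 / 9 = -10 / 3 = -3.33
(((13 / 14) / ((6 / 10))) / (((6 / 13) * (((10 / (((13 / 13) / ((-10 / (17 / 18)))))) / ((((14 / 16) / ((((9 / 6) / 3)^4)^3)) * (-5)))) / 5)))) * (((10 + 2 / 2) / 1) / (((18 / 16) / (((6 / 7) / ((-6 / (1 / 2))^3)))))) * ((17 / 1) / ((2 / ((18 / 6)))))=-5372510 / 15309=-350.94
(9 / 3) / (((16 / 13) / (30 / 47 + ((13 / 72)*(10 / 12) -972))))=-256353149 / 108288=-2367.33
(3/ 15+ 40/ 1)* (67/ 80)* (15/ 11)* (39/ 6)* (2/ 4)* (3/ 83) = 1575639/ 292160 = 5.39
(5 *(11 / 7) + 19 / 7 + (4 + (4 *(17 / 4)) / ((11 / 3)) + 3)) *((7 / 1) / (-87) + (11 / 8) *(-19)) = -5198115 / 8932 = -581.97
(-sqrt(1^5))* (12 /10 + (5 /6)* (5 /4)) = -269 /120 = -2.24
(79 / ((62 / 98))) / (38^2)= 3871 / 44764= 0.09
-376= -376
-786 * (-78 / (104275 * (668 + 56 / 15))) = 45981 / 52533745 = 0.00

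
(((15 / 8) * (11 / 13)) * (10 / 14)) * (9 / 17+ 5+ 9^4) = 7084275 / 952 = 7441.47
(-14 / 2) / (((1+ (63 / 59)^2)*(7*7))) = -3481 / 52150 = -0.07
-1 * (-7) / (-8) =-7 / 8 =-0.88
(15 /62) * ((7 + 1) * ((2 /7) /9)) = 40 /651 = 0.06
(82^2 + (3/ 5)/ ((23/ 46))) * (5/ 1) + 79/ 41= 1378745/ 41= 33627.93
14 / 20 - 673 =-6723 / 10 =-672.30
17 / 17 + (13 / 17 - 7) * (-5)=547 / 17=32.18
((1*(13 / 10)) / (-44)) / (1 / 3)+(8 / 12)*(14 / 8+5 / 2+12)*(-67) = -958217 / 1320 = -725.92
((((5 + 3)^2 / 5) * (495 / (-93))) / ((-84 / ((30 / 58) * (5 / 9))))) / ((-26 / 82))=-180400 / 245427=-0.74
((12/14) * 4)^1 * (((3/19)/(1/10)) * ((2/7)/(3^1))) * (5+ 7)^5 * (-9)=-1074954240/931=-1154623.24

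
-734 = -734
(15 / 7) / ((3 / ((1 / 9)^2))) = 5 / 567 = 0.01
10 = 10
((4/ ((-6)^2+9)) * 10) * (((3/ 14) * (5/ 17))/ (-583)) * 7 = -20/ 29733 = -0.00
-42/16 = -21/8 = -2.62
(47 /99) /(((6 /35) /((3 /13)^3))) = 1645 /48334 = 0.03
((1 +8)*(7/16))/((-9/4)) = -7/4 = -1.75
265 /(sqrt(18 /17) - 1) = 4505+795 * sqrt(34) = 9140.61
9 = 9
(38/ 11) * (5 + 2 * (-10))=-570/ 11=-51.82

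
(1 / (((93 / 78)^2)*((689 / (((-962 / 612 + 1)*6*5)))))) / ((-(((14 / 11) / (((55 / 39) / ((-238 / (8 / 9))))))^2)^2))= 1071794405000000 / 208610667416935587884671773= 0.00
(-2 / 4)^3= -0.12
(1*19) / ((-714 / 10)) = -95 / 357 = -0.27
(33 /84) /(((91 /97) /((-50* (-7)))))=146.57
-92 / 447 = -0.21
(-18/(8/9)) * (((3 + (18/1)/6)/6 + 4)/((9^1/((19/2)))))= -855/8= -106.88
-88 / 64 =-11 / 8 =-1.38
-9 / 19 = -0.47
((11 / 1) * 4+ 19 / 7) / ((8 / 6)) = 981 / 28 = 35.04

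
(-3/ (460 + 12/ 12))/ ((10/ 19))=-0.01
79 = 79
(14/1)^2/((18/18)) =196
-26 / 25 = -1.04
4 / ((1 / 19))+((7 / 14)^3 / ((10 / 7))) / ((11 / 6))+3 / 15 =76.25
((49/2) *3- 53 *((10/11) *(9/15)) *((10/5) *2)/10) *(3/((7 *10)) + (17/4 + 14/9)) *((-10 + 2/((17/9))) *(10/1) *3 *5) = -635929962/1309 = -485813.57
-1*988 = -988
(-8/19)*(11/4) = -22/19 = -1.16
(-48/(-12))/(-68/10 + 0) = -10/17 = -0.59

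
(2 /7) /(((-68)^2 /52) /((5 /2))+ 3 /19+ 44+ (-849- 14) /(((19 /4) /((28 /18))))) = -22230 /15786071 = -0.00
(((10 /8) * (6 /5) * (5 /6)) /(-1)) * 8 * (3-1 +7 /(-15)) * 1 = -46 /3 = -15.33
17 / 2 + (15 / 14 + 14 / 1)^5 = 418231773555 / 537824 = 777636.87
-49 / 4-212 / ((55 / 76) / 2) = -131591 / 220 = -598.14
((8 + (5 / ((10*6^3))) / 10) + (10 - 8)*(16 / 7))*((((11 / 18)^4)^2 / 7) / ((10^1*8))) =81492172713127 / 186616420378214400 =0.00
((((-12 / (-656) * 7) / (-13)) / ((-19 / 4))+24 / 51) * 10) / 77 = 813730 / 13256243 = 0.06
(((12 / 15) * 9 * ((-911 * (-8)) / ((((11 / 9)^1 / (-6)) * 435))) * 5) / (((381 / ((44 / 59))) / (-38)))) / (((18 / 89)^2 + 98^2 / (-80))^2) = 1201035146676756480 / 78542021990582133457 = 0.02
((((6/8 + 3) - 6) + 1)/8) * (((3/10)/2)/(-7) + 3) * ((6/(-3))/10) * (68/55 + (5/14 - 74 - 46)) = -38019141/3449600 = -11.02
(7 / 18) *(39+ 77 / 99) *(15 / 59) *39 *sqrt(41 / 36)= 81445 *sqrt(41) / 3186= 163.69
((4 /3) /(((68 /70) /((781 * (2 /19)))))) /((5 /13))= 284284 /969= 293.38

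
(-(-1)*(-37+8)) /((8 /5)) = -145 /8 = -18.12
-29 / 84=-0.35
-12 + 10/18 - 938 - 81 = -9274/9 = -1030.44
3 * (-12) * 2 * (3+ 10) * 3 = -2808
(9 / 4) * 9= 81 / 4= 20.25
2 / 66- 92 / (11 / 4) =-1103 / 33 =-33.42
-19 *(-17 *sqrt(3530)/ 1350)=323 *sqrt(3530)/ 1350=14.22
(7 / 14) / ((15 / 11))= 11 / 30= 0.37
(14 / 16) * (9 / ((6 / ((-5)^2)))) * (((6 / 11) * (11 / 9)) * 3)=525 / 8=65.62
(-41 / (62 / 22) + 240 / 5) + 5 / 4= 4303 / 124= 34.70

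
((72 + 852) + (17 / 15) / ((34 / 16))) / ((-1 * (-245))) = 13868 / 3675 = 3.77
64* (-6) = -384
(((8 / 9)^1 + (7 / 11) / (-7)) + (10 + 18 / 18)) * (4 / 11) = 4672 / 1089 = 4.29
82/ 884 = 41/ 442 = 0.09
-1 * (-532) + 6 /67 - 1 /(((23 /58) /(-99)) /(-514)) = -196923046 /1541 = -127789.13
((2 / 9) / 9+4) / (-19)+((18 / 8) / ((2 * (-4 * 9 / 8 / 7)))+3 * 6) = 98731 / 6156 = 16.04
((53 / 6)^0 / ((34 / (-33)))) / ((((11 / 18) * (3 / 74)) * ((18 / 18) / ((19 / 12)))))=-2109 / 34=-62.03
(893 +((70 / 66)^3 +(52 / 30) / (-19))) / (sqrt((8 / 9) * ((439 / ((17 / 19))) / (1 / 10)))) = 1526238533 * sqrt(708985) / 94920997050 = 13.54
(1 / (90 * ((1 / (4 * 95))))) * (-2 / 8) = -19 / 18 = -1.06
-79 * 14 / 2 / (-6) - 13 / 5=2687 / 30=89.57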